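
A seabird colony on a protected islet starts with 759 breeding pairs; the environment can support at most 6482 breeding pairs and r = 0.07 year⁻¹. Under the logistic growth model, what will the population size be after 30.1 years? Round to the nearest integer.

A = (K − N₀)/N₀ = (6482 − 759)/759 = 7.5402.
N(t) = K/(1 + A·e^(−rt)) = 6482/(1 + 7.5402×e^(−0.07×30.1)).
e^(−2.107) = 0.1216; denominator = 1 + 7.5402×0.1216 = 1.9169.
N = 6482/1.9169 = 3381.5.

3381 breeding pairs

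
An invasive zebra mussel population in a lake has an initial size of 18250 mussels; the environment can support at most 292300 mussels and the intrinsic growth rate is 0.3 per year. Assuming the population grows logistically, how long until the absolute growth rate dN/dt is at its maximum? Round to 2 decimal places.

Logistic growth is fastest at N = K/2 = 146150.
A = (K − N₀)/N₀ = 15.016. Set K/(1 + A·e^(−rt)) = K/2 → A·e^(−rt) = 1.
e^(−0.3t) = 1/15.016 = 0.0665937, so t = ln(15.016)/0.3 = 2.7091/0.3 = 9.0305.

9.03 years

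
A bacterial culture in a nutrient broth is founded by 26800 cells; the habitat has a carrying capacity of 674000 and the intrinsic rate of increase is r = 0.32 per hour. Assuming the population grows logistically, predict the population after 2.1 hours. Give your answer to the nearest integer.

A = (K − N₀)/N₀ = (674000 − 26800)/26800 = 24.149.
N(t) = K/(1 + A·e^(−rt)) = 674000/(1 + 24.149×e^(−0.32×2.1)).
e^(−0.672) = 0.51069; denominator = 1 + 24.149×0.51069 = 13.333.
N = 674000/13.333 = 50552.4.

50552 cells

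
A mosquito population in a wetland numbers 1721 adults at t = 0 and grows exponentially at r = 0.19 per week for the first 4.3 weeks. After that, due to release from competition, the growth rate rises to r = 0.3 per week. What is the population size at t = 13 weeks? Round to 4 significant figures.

52980 adults

Phase 1: N(4.3) = 1721·e^(0.19×4.3) = 1721·e^0.817 = 3895.83.
Phase 2 runs for 13 − 4.3 = 8.7 weeks at r = 0.3.
N(13) = 3895.83·e^(0.3×8.7) = 3895.83·e^2.61 = 52979.5.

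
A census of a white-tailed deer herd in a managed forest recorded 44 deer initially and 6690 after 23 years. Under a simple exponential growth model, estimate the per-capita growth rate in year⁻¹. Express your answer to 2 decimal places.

From N(t) = N₀·e^(rt): e^(r·23) = 6690/44 = 152.05.
r·23 = ln(152.05) = 5.0242, so r = 5.0242/23 = 0.21844.

0.22 per year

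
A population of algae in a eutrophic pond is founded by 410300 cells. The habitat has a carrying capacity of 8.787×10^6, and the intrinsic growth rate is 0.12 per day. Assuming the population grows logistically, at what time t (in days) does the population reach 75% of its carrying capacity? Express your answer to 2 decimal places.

A = (K − N₀)/N₀ = (8.787×10^6 − 410300)/410300 = 20.416.
Solve 8.787×10^6/(1 + 20.416·e^(−0.12t)) = 6.59025×10^6: 1 + 20.416·e^(−0.12t) = 1.3333, so e^(−0.12t) = 0.016327.
−0.12·t = ln(0.016327) = -4.1149, so t = 4.1149/0.12 = 34.291.

34.29 days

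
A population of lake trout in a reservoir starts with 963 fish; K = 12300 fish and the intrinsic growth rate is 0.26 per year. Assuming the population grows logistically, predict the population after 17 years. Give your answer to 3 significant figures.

A = (K − N₀)/N₀ = (12300 − 963)/963 = 11.773.
N(t) = K/(1 + A·e^(−rt)) = 12300/(1 + 11.773×e^(−0.26×17)).
e^(−4.42) = 0.012034; denominator = 1 + 11.773×0.012034 = 1.1417.
N = 12300/1.1417 = 10773.7.

10800 fish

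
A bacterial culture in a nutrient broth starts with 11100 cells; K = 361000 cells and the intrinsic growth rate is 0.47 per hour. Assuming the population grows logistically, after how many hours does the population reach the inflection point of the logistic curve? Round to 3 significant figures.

7.34 hours

Logistic growth is fastest at N = K/2 = 180500.
A = (K − N₀)/N₀ = 31.523. Set K/(1 + A·e^(−rt)) = K/2 → A·e^(−rt) = 1.
e^(−0.47t) = 1/31.523 = 0.0317233, so t = ln(31.523)/0.47 = 3.4507/0.47 = 7.3419.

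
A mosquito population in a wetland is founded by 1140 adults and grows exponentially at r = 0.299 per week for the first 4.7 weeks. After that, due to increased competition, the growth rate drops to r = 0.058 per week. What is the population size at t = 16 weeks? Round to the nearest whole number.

Phase 1: N(4.7) = 1140·e^(0.299×4.7) = 1140·e^1.405 = 4647.49.
Phase 2 runs for 16 − 4.7 = 11.3 weeks at r = 0.058.
N(16) = 4647.49·e^(0.058×11.3) = 4647.49·e^0.6554 = 8950.67.

8951 adults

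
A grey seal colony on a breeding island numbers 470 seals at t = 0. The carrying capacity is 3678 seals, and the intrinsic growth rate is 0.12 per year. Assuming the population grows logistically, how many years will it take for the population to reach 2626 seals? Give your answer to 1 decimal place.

A = (K − N₀)/N₀ = (3678 − 470)/470 = 6.8255.
Solve 3678/(1 + 6.8255·e^(−0.12t)) = 2626: 1 + 6.8255·e^(−0.12t) = 1.4006, so e^(−0.12t) = 0.0586928.
−0.12·t = ln(0.0586928) = -2.8354, so t = 2.8354/0.12 = 23.629.

23.6 years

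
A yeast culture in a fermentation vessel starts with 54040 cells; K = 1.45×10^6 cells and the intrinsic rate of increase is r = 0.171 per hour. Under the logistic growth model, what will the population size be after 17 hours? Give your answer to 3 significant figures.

601000 cells

A = (K − N₀)/N₀ = (1.45×10^6 − 54040)/54040 = 25.832.
N(t) = K/(1 + A·e^(−rt)) = 1.45×10^6/(1 + 25.832×e^(−0.171×17)).
e^(−2.907) = 0.054639; denominator = 1 + 25.832×0.054639 = 2.4114.
N = 1.45×10^6/2.4114 = 601300.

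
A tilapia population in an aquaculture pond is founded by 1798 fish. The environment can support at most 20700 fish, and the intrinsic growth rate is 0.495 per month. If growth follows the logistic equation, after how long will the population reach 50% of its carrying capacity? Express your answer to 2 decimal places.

4.75 months

A = (K − N₀)/N₀ = (20700 − 1798)/1798 = 10.513.
Solve 20700/(1 + 10.513·e^(−0.495t)) = 10350: 1 + 10.513·e^(−0.495t) = 2, so e^(−0.495t) = 0.0951222.
−0.495·t = ln(0.0951222) = -2.3526, so t = 2.3526/0.495 = 4.7527.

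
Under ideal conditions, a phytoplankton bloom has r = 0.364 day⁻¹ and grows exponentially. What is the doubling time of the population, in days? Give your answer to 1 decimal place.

Doubling time t_d = ln(2)/r = 0.6931/0.364 = 1.9043.

1.9 days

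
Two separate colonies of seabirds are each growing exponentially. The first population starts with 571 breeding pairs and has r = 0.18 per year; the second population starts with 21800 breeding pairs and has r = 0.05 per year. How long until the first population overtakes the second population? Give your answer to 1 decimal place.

28.0 years

Set 571·e^(0.18t) = 21800·e^(0.05t).
e^((0.18 − 0.05)t) = 21800/571 → e^(0.13·t) = 38.179.
0.13·t = ln(38.179) = 3.6423, so t = 3.6423/0.13 = 28.018.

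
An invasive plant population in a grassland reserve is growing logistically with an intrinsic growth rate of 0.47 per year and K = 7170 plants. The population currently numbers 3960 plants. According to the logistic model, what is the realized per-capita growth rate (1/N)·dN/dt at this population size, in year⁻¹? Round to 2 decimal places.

(1/N)·dN/dt = r(1 − N/K) = 0.47 × (1 − 3960/7170).
= 0.47 × 0.4477 = 0.21042.

0.21 per year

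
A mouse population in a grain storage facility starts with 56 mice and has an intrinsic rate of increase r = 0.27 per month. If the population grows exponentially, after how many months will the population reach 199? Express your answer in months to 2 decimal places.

Set N₀·e^(rt) = 199: e^(0.27·t) = 199/56 = 3.5536.
0.27·t = ln(3.5536) = 1.268, so t = 1.268/0.27 = 4.6961.

4.70 months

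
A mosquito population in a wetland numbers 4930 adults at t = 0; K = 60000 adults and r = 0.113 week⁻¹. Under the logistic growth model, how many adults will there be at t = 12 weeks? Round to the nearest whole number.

15470 adults

A = (K − N₀)/N₀ = (60000 − 4930)/4930 = 11.17.
N(t) = K/(1 + A·e^(−rt)) = 60000/(1 + 11.17×e^(−0.113×12)).
e^(−1.356) = 0.25769; denominator = 1 + 11.17×0.25769 = 3.8785.
N = 60000/3.8785 = 15469.9.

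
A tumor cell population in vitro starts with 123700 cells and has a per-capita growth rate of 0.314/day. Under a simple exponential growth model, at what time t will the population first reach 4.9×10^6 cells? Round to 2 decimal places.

Set N₀·e^(rt) = 4.9×10^6: e^(0.314·t) = 4.9×10^6/123700 = 39.612.
0.314·t = ln(39.612) = 3.6791, so t = 3.6791/0.314 = 11.717.

11.72 days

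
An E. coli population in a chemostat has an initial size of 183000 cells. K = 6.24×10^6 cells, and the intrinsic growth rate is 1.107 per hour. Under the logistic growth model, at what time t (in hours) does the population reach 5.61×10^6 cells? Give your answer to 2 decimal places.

5.14 hours

A = (K − N₀)/N₀ = (6.24×10^6 − 183000)/183000 = 33.098.
Solve 6.24×10^6/(1 + 33.098·e^(−1.107t)) = 5.61×10^6: 1 + 33.098·e^(−1.107t) = 1.1123, so e^(−1.107t) = 0.0033929.
−1.107·t = ln(0.0033929) = -5.6861, so t = 5.6861/1.107 = 5.1365.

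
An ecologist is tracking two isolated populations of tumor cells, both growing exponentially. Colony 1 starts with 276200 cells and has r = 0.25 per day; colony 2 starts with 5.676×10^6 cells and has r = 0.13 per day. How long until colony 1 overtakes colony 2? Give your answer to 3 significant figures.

25.2 days

Set 276200·e^(0.25t) = 5.676×10^6·e^(0.13t).
e^((0.25 − 0.13)t) = 5.676×10^6/276200 → e^(0.12·t) = 20.55.
0.12·t = ln(20.55) = 3.0229, so t = 3.0229/0.12 = 25.191.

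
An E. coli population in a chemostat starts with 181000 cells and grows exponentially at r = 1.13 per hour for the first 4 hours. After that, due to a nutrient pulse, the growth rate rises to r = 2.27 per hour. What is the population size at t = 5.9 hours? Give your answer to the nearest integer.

1241085591 cells

Phase 1: N(4) = 181000·e^(1.13×4) = 181000·e^4.52 = 1.662224×10^7.
Phase 2 runs for 5.9 − 4 = 1.9 hours at r = 2.27.
N(5.9) = 1.662224×10^7·e^(2.27×1.9) = 1.662224×10^7·e^4.313 = 1.241086×10^9.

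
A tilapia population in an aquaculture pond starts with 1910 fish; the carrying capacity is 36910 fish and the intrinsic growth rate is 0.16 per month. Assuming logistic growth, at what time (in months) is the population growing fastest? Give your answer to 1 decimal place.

18.2 months

Logistic growth is fastest at N = K/2 = 18455.
A = (K − N₀)/N₀ = 18.325. Set K/(1 + A·e^(−rt)) = K/2 → A·e^(−rt) = 1.
e^(−0.16t) = 1/18.325 = 0.0545714, so t = ln(18.325)/0.16 = 2.9082/0.16 = 18.177.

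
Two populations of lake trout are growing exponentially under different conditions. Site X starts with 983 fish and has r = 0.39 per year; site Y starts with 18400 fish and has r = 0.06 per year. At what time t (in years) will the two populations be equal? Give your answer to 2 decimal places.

8.88 years

Set 983·e^(0.39t) = 18400·e^(0.06t).
e^((0.39 − 0.06)t) = 18400/983 → e^(0.33·t) = 18.718.
0.33·t = ln(18.718) = 2.9295, so t = 2.9295/0.33 = 8.8773.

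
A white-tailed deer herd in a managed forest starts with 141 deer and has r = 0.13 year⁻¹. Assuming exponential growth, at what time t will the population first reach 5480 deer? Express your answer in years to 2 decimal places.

28.15 years

Set N₀·e^(rt) = 5480: e^(0.13·t) = 5480/141 = 38.865.
0.13·t = ln(38.865) = 3.6601, so t = 3.6601/0.13 = 28.155.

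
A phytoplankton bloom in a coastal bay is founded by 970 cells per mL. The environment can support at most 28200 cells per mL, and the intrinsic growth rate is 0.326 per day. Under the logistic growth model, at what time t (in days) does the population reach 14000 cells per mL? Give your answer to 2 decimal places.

A = (K − N₀)/N₀ = (28200 − 970)/970 = 28.072.
Solve 28200/(1 + 28.072·e^(−0.326t)) = 14000: 1 + 28.072·e^(−0.326t) = 2.0143, so e^(−0.326t) = 0.0361314.
−0.326·t = ln(0.0361314) = -3.3206, so t = 3.3206/0.326 = 10.186.

10.19 days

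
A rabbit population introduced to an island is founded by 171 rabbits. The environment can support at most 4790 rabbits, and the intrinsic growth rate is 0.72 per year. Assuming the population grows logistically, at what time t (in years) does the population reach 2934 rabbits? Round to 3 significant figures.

5.21 years

A = (K − N₀)/N₀ = (4790 − 171)/171 = 27.012.
Solve 4790/(1 + 27.012·e^(−0.72t)) = 2934: 1 + 27.012·e^(−0.72t) = 1.6326, so e^(−0.72t) = 0.0234189.
−0.72·t = ln(0.0234189) = -3.7542, so t = 3.7542/0.72 = 5.2142.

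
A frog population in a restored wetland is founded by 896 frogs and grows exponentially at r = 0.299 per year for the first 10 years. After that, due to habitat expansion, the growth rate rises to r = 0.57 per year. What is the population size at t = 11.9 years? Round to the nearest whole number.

52625 frogs

Phase 1: N(10) = 896·e^(0.299×10) = 896·e^2.99 = 17817.6.
Phase 2 runs for 11.9 − 10 = 1.9 years at r = 0.57.
N(11.9) = 17817.6·e^(0.57×1.9) = 17817.6·e^1.083 = 52624.7.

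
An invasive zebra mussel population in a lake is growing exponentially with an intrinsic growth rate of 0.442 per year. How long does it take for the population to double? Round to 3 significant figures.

1.57 years

Doubling time t_d = ln(2)/r = 0.6931/0.442 = 1.5682.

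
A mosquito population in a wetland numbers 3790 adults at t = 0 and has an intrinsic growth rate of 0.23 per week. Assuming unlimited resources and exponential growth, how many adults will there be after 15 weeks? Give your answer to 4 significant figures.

119400 adults

N(t) = N₀·e^(rt) = 3790 × e^(0.23×15) = 3790 × e^3.45.
e^3.45 ≈ 31.5, so N ≈ 3790 × 31.5 = 119386.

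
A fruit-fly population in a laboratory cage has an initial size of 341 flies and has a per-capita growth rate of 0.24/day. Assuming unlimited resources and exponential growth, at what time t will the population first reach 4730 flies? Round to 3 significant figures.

Set N₀·e^(rt) = 4730: e^(0.24·t) = 4730/341 = 13.871.
0.24·t = ln(13.871) = 2.6298, so t = 2.6298/0.24 = 10.957.

11.0 days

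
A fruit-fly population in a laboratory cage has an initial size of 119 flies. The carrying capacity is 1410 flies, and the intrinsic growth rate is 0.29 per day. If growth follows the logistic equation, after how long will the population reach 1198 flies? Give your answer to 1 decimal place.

A = (K − N₀)/N₀ = (1410 − 119)/119 = 10.849.
Solve 1410/(1 + 10.849·e^(−0.29t)) = 1198: 1 + 10.849·e^(−0.29t) = 1.177, so e^(−0.29t) = 0.0163117.
−0.29·t = ln(0.0163117) = -4.1159, so t = 4.1159/0.29 = 14.193.

14.2 days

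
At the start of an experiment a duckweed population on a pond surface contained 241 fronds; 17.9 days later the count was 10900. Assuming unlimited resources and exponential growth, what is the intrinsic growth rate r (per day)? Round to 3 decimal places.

0.213 per day

From N(t) = N₀·e^(rt): e^(r·17.9) = 10900/241 = 45.228.
r·17.9 = ln(45.228) = 3.8117, so r = 3.8117/17.9 = 0.21295.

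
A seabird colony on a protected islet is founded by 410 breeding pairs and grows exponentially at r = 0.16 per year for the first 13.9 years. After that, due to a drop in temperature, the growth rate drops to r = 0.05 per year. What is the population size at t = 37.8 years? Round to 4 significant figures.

12520 breeding pairs

Phase 1: N(13.9) = 410·e^(0.16×13.9) = 410·e^2.224 = 3790.14.
Phase 2 runs for 37.8 − 13.9 = 23.9 years at r = 0.05.
N(37.8) = 3790.14·e^(0.05×23.9) = 3790.14·e^1.195 = 12520.9.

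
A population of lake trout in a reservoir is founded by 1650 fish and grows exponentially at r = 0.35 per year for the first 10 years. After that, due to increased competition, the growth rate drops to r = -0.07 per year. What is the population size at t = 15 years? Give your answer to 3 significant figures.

38500 fish

Phase 1: N(10) = 1650·e^(0.35×10) = 1650·e^3.5 = 54640.5.
Phase 2 runs for 15 − 10 = 5 years at r = -0.07.
N(15) = 54640.5·e^(-0.07×5) = 54640.5·e^-0.35 = 38504.5.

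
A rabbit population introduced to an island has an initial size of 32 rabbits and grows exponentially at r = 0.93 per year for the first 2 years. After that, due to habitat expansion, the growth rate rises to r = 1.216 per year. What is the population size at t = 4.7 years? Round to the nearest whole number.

5480 rabbits

Phase 1: N(2) = 32·e^(0.93×2) = 32·e^1.86 = 205.56.
Phase 2 runs for 4.7 − 2 = 2.7 years at r = 1.216.
N(4.7) = 205.56·e^(1.216×2.7) = 205.56·e^3.283 = 5480.41.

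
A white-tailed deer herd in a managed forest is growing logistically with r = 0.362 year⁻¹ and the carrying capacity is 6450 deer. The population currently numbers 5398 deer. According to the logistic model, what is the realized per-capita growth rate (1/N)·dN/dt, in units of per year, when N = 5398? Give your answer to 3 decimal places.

(1/N)·dN/dt = r(1 − N/K) = 0.362 × (1 − 5398/6450).
= 0.362 × 0.1631 = 0.059042.

0.059 per year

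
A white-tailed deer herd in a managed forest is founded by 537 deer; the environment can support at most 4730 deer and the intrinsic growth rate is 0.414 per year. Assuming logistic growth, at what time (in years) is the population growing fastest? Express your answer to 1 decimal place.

Logistic growth is fastest at N = K/2 = 2365.
A = (K − N₀)/N₀ = 7.8082. Set K/(1 + A·e^(−rt)) = K/2 → A·e^(−rt) = 1.
e^(−0.414t) = 1/7.8082 = 0.128071, so t = ln(7.8082)/0.414 = 2.0552/0.414 = 4.9642.

5.0 years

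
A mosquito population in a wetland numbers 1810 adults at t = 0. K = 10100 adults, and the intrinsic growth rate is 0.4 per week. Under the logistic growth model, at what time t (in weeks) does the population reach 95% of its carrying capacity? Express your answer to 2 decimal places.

A = (K − N₀)/N₀ = (10100 − 1810)/1810 = 4.5801.
Solve 10100/(1 + 4.5801·e^(−0.4t)) = 9595: 1 + 4.5801·e^(−0.4t) = 1.0526, so e^(−0.4t) = 0.0114913.
−0.4·t = ln(0.0114913) = -4.4662, so t = 4.4662/0.4 = 11.165.

11.17 weeks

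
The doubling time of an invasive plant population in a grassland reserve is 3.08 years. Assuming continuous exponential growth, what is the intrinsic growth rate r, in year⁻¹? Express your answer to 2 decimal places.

0.23 per year

r = ln(2)/t_d = 0.6931/3.08 = 0.22505.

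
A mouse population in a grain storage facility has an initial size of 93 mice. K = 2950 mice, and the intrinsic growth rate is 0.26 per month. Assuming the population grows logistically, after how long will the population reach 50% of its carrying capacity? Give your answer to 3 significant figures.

A = (K − N₀)/N₀ = (2950 − 93)/93 = 30.72.
Solve 2950/(1 + 30.72·e^(−0.26t)) = 1475: 1 + 30.72·e^(−0.26t) = 2, so e^(−0.26t) = 0.0325516.
−0.26·t = ln(0.0325516) = -3.4249, so t = 3.4249/0.26 = 13.173.

13.2 months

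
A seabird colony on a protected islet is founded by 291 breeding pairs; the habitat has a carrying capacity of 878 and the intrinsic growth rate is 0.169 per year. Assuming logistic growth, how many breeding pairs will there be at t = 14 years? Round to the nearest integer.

A = (K − N₀)/N₀ = (878 − 291)/291 = 2.0172.
N(t) = K/(1 + A·e^(−rt)) = 878/(1 + 2.0172×e^(−0.169×14)).
e^(−2.366) = 0.093855; denominator = 1 + 2.0172×0.093855 = 1.1893.
N = 878/1.1893 = 738.235.

738 breeding pairs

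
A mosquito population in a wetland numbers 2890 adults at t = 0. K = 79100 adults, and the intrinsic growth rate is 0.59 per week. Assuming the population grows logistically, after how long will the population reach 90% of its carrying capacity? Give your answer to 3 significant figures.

A = (K − N₀)/N₀ = (79100 − 2890)/2890 = 26.37.
Solve 79100/(1 + 26.37·e^(−0.59t)) = 71190: 1 + 26.37·e^(−0.59t) = 1.1111, so e^(−0.59t) = 0.0042135.
−0.59·t = ln(0.0042135) = -5.4695, so t = 5.4695/0.59 = 9.2703.

9.27 weeks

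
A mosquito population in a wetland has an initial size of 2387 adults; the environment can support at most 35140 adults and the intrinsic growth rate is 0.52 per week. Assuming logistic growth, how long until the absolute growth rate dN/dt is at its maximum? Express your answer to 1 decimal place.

5.0 weeks

Logistic growth is fastest at N = K/2 = 17570.
A = (K − N₀)/N₀ = 13.721. Set K/(1 + A·e^(−rt)) = K/2 → A·e^(−rt) = 1.
e^(−0.52t) = 1/13.721 = 0.0728788, so t = ln(13.721)/0.52 = 2.619/0.52 = 5.0365.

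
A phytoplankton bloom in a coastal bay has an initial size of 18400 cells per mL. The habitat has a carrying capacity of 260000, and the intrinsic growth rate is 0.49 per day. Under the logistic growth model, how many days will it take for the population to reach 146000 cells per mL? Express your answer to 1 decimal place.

5.8 days

A = (K − N₀)/N₀ = (260000 − 18400)/18400 = 13.13.
Solve 260000/(1 + 13.13·e^(−0.49t)) = 146000: 1 + 13.13·e^(−0.49t) = 1.7808, so e^(−0.49t) = 0.0594666.
−0.49·t = ln(0.0594666) = -2.8223, so t = 2.8223/0.49 = 5.7599.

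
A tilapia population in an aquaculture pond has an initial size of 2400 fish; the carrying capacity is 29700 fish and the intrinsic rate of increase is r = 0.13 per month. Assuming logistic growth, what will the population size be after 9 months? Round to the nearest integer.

6556 fish

A = (K − N₀)/N₀ = (29700 − 2400)/2400 = 11.375.
N(t) = K/(1 + A·e^(−rt)) = 29700/(1 + 11.375×e^(−0.13×9)).
e^(−1.17) = 0.31037; denominator = 1 + 11.375×0.31037 = 4.5304.
N = 29700/4.5304 = 6555.68.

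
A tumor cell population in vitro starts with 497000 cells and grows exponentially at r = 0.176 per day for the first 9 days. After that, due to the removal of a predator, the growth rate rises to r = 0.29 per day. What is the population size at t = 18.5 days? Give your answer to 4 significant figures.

Phase 1: N(9) = 497000·e^(0.176×9) = 497000·e^1.584 = 2.422584×10^6.
Phase 2 runs for 18.5 − 9 = 9.5 days at r = 0.29.
N(18.5) = 2.422584×10^6·e^(0.29×9.5) = 2.422584×10^6·e^2.755 = 3.808554×10^7.

38090000 cells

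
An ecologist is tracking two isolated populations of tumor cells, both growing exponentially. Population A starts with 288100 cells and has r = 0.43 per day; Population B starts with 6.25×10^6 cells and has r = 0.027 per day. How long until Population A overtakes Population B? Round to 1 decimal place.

Set 288100·e^(0.43t) = 6.25×10^6·e^(0.027t).
e^((0.43 − 0.027)t) = 6.25×10^6/288100 → e^(0.403·t) = 21.694.
0.403·t = ln(21.694) = 3.077, so t = 3.077/0.403 = 7.6353.

7.6 days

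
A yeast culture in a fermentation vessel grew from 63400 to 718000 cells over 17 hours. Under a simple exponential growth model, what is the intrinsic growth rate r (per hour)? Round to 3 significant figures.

From N(t) = N₀·e^(rt): e^(r·17) = 718000/63400 = 11.325.
r·17 = ln(11.325) = 2.427, so r = 2.427/17 = 0.14277.

0.143 per hour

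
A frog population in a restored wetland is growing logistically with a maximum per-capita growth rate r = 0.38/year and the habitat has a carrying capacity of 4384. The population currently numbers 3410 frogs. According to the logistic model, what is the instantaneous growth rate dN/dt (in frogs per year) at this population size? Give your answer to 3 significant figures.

288 frogs per year

dN/dt = rN(1 − N/K) = 0.38 × 3410 × (1 − 3410/4384).
1 − 3410/4384 = 0.22217; dN/dt = 0.38 × 3410 × 0.22217 = 287.89.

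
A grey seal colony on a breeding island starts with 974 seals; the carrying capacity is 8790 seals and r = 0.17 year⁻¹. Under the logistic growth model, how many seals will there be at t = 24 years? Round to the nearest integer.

A = (K − N₀)/N₀ = (8790 − 974)/974 = 8.0246.
N(t) = K/(1 + A·e^(−rt)) = 8790/(1 + 8.0246×e^(−0.17×24)).
e^(−4.08) = 0.016907; denominator = 1 + 8.0246×0.016907 = 1.1357.
N = 8790/1.1357 = 7739.88.

7740 seals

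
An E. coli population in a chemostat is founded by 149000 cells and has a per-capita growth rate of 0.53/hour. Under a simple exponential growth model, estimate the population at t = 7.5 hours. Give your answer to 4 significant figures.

N(t) = N₀·e^(rt) = 149000 × e^(0.53×7.5) = 149000 × e^3.975.
e^3.975 ≈ 53.25, so N ≈ 149000 × 53.25 = 7.934267×10^6.

7934000 cells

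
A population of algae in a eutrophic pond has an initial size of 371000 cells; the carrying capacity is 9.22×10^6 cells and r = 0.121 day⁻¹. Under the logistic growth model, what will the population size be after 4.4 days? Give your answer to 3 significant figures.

A = (K − N₀)/N₀ = (9.22×10^6 − 371000)/371000 = 23.852.
N(t) = K/(1 + A·e^(−rt)) = 9.22×10^6/(1 + 23.852×e^(−0.121×4.4)).
e^(−0.5324) = 0.58719; denominator = 1 + 23.852×0.58719 = 15.006.
N = 9.22×10^6/15.006 = 614437.

614000 cells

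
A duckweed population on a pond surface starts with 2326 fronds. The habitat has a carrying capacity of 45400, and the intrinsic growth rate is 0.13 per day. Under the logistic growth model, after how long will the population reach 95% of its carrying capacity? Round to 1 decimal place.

45.1 days

A = (K − N₀)/N₀ = (45400 − 2326)/2326 = 18.518.
Solve 45400/(1 + 18.518·e^(−0.13t)) = 43130: 1 + 18.518·e^(−0.13t) = 1.0526, so e^(−0.13t) = 0.00284211.
−0.13·t = ln(0.00284211) = -5.8632, so t = 5.8632/0.13 = 45.102.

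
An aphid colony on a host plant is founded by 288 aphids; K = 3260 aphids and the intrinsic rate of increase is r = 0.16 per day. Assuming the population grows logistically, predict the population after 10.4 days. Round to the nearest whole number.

A = (K − N₀)/N₀ = (3260 − 288)/288 = 10.319.
N(t) = K/(1 + A·e^(−rt)) = 3260/(1 + 10.319×e^(−0.16×10.4)).
e^(−1.664) = 0.18938; denominator = 1 + 10.319×0.18938 = 2.9543.
N = 3260/2.9543 = 1103.48.

1103 aphids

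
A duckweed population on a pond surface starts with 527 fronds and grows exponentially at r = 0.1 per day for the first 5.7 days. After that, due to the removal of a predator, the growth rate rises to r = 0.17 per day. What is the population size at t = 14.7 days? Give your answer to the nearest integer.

4304 fronds

Phase 1: N(5.7) = 527·e^(0.1×5.7) = 527·e^0.57 = 931.877.
Phase 2 runs for 14.7 − 5.7 = 9 days at r = 0.17.
N(14.7) = 931.877·e^(0.17×9) = 931.877·e^1.53 = 4303.57.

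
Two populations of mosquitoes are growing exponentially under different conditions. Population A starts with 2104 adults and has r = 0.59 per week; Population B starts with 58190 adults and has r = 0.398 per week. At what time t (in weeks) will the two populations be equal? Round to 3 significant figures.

17.3 weeks

Set 2104·e^(0.59t) = 58190·e^(0.398t).
e^((0.59 − 0.398)t) = 58190/2104 → e^(0.192·t) = 27.657.
0.192·t = ln(27.657) = 3.3199, so t = 3.3199/0.192 = 17.291.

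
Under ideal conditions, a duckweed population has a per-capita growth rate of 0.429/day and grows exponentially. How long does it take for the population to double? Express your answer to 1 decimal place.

1.6 days

Doubling time t_d = ln(2)/r = 0.6931/0.429 = 1.6157.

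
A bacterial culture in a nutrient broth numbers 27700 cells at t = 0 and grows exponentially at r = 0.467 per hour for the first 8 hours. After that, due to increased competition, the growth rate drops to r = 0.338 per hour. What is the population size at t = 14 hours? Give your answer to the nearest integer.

8825781 cells

Phase 1: N(8) = 27700·e^(0.467×8) = 27700·e^3.736 = 1.161459×10^6.
Phase 2 runs for 14 − 8 = 6 hours at r = 0.338.
N(14) = 1.161459×10^6·e^(0.338×6) = 1.161459×10^6·e^2.028 = 8.825781×10^6.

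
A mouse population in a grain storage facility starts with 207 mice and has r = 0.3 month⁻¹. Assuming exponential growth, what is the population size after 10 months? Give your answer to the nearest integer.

4158 mice

N(t) = N₀·e^(rt) = 207 × e^(0.3×10) = 207 × e^3.
e^3 ≈ 20.086, so N ≈ 207 × 20.086 = 4157.71.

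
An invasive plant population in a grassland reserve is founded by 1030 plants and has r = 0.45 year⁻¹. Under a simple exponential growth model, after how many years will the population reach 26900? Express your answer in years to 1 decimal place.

7.3 years

Set N₀·e^(rt) = 26900: e^(0.45·t) = 26900/1030 = 26.117.
0.45·t = ln(26.117) = 3.2626, so t = 3.2626/0.45 = 7.2501.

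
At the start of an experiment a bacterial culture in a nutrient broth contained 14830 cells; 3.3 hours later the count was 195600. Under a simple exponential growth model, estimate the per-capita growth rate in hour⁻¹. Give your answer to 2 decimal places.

0.78 per hour

From N(t) = N₀·e^(rt): e^(r·3.3) = 195600/14830 = 13.189.
r·3.3 = ln(13.189) = 2.5794, so r = 2.5794/3.3 = 0.78164.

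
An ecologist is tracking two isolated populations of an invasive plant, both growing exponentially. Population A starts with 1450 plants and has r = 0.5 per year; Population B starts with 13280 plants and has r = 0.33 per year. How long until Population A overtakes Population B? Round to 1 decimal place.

13.0 years

Set 1450·e^(0.5t) = 13280·e^(0.33t).
e^((0.5 − 0.33)t) = 13280/1450 → e^(0.17·t) = 9.1586.
0.17·t = ln(9.1586) = 2.2147, so t = 2.2147/0.17 = 13.028.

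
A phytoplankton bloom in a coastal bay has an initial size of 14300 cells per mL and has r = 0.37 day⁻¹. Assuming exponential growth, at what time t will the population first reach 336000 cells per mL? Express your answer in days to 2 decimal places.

8.53 days

Set N₀·e^(rt) = 336000: e^(0.37·t) = 336000/14300 = 23.497.
0.37·t = ln(23.497) = 3.1569, so t = 3.1569/0.37 = 8.532.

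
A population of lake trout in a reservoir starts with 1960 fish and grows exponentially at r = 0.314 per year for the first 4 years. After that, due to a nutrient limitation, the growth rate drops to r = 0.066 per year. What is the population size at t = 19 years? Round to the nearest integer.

18522 fish

Phase 1: N(4) = 1960·e^(0.314×4) = 1960·e^1.256 = 6882.24.
Phase 2 runs for 19 − 4 = 15 years at r = 0.066.
N(19) = 6882.24·e^(0.066×15) = 6882.24·e^0.99 = 18521.7.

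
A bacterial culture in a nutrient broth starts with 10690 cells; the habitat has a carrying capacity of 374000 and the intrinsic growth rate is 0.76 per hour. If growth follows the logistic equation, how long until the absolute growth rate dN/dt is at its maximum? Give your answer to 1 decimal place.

4.6 hours

Logistic growth is fastest at N = K/2 = 187000.
A = (K − N₀)/N₀ = 33.986. Set K/(1 + A·e^(−rt)) = K/2 → A·e^(−rt) = 1.
e^(−0.76t) = 1/33.986 = 0.0294239, so t = ln(33.986)/0.76 = 3.5259/0.76 = 4.6394.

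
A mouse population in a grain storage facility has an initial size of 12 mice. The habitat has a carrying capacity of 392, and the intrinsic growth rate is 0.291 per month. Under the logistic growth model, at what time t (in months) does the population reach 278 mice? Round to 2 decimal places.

14.94 months

A = (K − N₀)/N₀ = (392 − 12)/12 = 31.667.
Solve 392/(1 + 31.667·e^(−0.291t)) = 278: 1 + 31.667·e^(−0.291t) = 1.4101, so e^(−0.291t) = 0.0129496.
−0.291·t = ln(0.0129496) = -4.3467, so t = 4.3467/0.291 = 14.937.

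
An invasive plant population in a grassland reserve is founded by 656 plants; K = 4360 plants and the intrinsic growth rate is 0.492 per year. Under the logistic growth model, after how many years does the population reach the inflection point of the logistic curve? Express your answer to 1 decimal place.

3.5 years

Logistic growth is fastest at N = K/2 = 2180.
A = (K − N₀)/N₀ = 5.6463. Set K/(1 + A·e^(−rt)) = K/2 → A·e^(−rt) = 1.
e^(−0.492t) = 1/5.6463 = 0.177106, so t = ln(5.6463)/0.492 = 1.731/0.492 = 3.5183.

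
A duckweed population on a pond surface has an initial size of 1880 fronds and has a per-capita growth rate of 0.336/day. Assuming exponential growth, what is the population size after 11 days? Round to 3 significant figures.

75700 fronds

N(t) = N₀·e^(rt) = 1880 × e^(0.336×11) = 1880 × e^3.696.
e^3.696 ≈ 40.286, so N ≈ 1880 × 40.286 = 75737.4.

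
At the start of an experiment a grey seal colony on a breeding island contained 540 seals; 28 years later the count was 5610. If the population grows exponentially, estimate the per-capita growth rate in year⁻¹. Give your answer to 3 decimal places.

From N(t) = N₀·e^(rt): e^(r·28) = 5610/540 = 10.389.
r·28 = ln(10.389) = 2.3407, so r = 2.3407/28 = 0.083598.

0.084 per year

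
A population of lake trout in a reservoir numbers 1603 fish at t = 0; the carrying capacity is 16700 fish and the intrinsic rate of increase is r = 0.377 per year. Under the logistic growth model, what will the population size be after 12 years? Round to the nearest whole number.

15152 fish

A = (K − N₀)/N₀ = (16700 − 1603)/1603 = 9.418.
N(t) = K/(1 + A·e^(−rt)) = 16700/(1 + 9.418×e^(−0.377×12)).
e^(−4.524) = 0.010846; denominator = 1 + 9.418×0.010846 = 1.1021.
N = 16700/1.1021 = 15152.3.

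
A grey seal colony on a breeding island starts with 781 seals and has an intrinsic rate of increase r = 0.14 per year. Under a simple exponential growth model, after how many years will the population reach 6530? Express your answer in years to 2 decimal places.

15.17 years

Set N₀·e^(rt) = 6530: e^(0.14·t) = 6530/781 = 8.3611.
0.14·t = ln(8.3611) = 2.1236, so t = 2.1236/0.14 = 15.168.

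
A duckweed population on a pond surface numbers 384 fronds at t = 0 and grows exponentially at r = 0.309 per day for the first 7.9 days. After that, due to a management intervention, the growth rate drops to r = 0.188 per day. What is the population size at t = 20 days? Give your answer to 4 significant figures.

42900 fronds

Phase 1: N(7.9) = 384·e^(0.309×7.9) = 384·e^2.441 = 4410.5.
Phase 2 runs for 20 − 7.9 = 12.1 days at r = 0.188.
N(20) = 4410.5·e^(0.188×12.1) = 4410.5·e^2.275 = 42896.4.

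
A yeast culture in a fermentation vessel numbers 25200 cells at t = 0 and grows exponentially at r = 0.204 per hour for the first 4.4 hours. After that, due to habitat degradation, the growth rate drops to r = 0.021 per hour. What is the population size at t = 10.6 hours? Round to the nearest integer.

Phase 1: N(4.4) = 25200·e^(0.204×4.4) = 25200·e^0.8976 = 61833.4.
Phase 2 runs for 10.6 − 4.4 = 6.2 hours at r = 0.021.
N(10.6) = 61833.4·e^(0.021×6.2) = 61833.4·e^0.1302 = 70431.7.

70432 cells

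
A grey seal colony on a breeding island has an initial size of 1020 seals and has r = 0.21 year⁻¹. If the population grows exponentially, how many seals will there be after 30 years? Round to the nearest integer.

N(t) = N₀·e^(rt) = 1020 × e^(0.21×30) = 1020 × e^6.3.
e^6.3 ≈ 544.57, so N ≈ 1020 × 544.57 = 555463.

555463 seals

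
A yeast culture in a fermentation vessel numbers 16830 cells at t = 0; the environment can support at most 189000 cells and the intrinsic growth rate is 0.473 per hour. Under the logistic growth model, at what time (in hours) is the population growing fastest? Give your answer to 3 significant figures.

Logistic growth is fastest at N = K/2 = 94500.
A = (K − N₀)/N₀ = 10.23. Set K/(1 + A·e^(−rt)) = K/2 → A·e^(−rt) = 1.
e^(−0.473t) = 1/10.23 = 0.0977522, so t = ln(10.23)/0.473 = 2.3253/0.473 = 4.9161.

4.92 hours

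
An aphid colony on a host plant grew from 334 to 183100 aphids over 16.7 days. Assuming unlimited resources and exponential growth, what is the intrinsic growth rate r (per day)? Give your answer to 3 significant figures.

0.378 per day

From N(t) = N₀·e^(rt): e^(r·16.7) = 183100/334 = 548.2.
r·16.7 = ln(548.2) = 6.3066, so r = 6.3066/16.7 = 0.37764.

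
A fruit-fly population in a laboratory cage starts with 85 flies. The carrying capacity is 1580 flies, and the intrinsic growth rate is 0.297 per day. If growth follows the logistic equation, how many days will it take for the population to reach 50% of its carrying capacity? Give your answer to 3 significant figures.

9.65 days

A = (K − N₀)/N₀ = (1580 − 85)/85 = 17.588.
Solve 1580/(1 + 17.588·e^(−0.297t)) = 790: 1 + 17.588·e^(−0.297t) = 2, so e^(−0.297t) = 0.0568562.
−0.297·t = ln(0.0568562) = -2.8672, so t = 2.8672/0.297 = 9.654.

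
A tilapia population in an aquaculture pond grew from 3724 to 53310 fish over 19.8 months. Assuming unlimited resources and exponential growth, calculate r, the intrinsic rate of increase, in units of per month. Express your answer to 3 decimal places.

0.134 per month

From N(t) = N₀·e^(rt): e^(r·19.8) = 53310/3724 = 14.315.
r·19.8 = ln(14.315) = 2.6613, so r = 2.6613/19.8 = 0.13441.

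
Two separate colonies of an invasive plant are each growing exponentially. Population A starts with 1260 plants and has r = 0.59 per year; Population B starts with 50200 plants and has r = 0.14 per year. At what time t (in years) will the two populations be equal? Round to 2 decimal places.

8.19 years

Set 1260·e^(0.59t) = 50200·e^(0.14t).
e^((0.59 − 0.14)t) = 50200/1260 → e^(0.45·t) = 39.841.
0.45·t = ln(39.841) = 3.6849, so t = 3.6849/0.45 = 8.1887.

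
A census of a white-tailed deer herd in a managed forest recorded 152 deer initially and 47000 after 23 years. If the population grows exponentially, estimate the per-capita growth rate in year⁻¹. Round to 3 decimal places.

From N(t) = N₀·e^(rt): e^(r·23) = 47000/152 = 309.21.
r·23 = ln(309.21) = 5.734, so r = 5.734/23 = 0.24931.

0.249 per year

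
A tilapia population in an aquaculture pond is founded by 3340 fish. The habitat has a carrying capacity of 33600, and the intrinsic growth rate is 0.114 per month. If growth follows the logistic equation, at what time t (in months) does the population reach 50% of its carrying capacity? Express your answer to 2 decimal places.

A = (K − N₀)/N₀ = (33600 − 3340)/3340 = 9.0599.
Solve 33600/(1 + 9.0599·e^(−0.114t)) = 16800: 1 + 9.0599·e^(−0.114t) = 2, so e^(−0.114t) = 0.110377.
−0.114·t = ln(0.110377) = -2.2039, so t = 2.2039/0.114 = 19.332.

19.33 months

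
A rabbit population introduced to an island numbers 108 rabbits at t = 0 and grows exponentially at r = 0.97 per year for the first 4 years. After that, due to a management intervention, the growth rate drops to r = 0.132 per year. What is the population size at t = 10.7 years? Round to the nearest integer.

12664 rabbits

Phase 1: N(4) = 108·e^(0.97×4) = 108·e^3.88 = 5229.82.
Phase 2 runs for 10.7 − 4 = 6.7 years at r = 0.132.
N(10.7) = 5229.82·e^(0.132×6.7) = 5229.82·e^0.8844 = 12664.2.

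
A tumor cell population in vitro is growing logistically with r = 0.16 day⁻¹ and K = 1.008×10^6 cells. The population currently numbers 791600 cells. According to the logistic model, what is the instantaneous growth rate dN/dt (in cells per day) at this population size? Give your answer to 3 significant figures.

dN/dt = rN(1 − N/K) = 0.16 × 791600 × (1 − 791600/1.008×10^6).
1 − 791600/1.008×10^6 = 0.21468; dN/dt = 0.16 × 791600 × 0.21468 = 27191.

27200 cells per day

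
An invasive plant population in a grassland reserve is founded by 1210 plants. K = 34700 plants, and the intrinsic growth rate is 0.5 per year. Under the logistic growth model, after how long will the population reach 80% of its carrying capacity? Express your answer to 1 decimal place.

A = (K − N₀)/N₀ = (34700 − 1210)/1210 = 27.678.
Solve 34700/(1 + 27.678·e^(−0.5t)) = 27760: 1 + 27.678·e^(−0.5t) = 1.25, so e^(−0.5t) = 0.00903255.
−0.5·t = ln(0.00903255) = -4.7069, so t = 4.7069/0.5 = 9.4138.

9.4 years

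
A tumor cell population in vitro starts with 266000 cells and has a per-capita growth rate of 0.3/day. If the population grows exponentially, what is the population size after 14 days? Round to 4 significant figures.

17740000 cells

N(t) = N₀·e^(rt) = 266000 × e^(0.3×14) = 266000 × e^4.2.
e^4.2 ≈ 66.686, so N ≈ 266000 × 66.686 = 1.773856×10^7.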